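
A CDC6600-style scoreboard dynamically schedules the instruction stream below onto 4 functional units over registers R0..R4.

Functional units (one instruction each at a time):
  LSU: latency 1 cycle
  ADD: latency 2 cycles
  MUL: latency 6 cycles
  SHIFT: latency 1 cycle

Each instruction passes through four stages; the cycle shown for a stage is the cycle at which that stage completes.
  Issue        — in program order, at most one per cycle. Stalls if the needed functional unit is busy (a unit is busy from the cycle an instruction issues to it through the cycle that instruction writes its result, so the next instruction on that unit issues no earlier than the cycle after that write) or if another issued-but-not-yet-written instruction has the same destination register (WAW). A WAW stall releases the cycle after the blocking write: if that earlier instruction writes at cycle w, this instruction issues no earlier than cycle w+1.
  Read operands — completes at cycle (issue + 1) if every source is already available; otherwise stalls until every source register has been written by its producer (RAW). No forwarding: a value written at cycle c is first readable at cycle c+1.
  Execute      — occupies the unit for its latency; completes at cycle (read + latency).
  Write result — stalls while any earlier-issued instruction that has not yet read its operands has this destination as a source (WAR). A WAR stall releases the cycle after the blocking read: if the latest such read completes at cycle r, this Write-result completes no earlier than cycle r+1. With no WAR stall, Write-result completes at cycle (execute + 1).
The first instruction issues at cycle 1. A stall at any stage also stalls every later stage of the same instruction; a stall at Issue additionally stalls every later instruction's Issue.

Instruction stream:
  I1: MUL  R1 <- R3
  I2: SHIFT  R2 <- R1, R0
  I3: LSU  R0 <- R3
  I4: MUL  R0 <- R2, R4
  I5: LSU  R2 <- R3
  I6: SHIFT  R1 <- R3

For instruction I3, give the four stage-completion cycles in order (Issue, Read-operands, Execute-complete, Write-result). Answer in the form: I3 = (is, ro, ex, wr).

I3 = (3, 4, 5, 11)

t=1  I1 issues→MUL
t=2  I1 reads · I2 issues→SHIFT
t=3  I3 issues→LSU
t=4  I3 reads
t=5  I3 exec-done
t=8  I1 exec-done
t=9  I1 writes R1
t=10  I2 reads
t=11  I2 exec-done · I3 writes R0
t=12  I2 writes R2 · I4 issues→MUL
t=13  I4 reads · I5 issues→LSU
t=14  I5 reads · I6 issues→SHIFT
t=15  I5 exec-done · I6 reads
t=16  I5 writes R2 · I6 exec-done
t=17  I6 writes R1
t=19  I4 exec-done
t=20  I4 writes R0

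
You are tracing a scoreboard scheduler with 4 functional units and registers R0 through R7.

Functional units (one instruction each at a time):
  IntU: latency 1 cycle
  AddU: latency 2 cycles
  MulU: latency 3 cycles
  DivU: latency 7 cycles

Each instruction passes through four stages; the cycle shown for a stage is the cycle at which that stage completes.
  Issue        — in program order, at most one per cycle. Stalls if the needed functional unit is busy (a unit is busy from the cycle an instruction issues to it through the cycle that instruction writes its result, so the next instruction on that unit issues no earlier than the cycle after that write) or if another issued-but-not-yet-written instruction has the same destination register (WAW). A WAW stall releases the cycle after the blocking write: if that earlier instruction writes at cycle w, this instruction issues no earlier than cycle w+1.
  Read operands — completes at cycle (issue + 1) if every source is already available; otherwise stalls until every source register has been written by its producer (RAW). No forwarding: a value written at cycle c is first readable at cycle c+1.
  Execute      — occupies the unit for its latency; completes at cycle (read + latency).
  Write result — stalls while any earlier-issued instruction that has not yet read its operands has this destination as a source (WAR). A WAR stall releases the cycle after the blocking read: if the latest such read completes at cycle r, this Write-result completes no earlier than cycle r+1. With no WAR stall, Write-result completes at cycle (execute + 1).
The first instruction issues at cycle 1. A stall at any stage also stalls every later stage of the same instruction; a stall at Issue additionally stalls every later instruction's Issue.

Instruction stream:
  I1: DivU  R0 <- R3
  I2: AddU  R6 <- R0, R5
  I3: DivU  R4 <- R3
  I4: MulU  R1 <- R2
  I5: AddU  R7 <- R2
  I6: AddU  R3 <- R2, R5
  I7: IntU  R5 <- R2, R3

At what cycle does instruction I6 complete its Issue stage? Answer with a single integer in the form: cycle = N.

[1] I1→DivU
[2] I1 RO · I2→AddU
[9] I1 EX
[10] I1 WR R0
[11] I2 RO · I3→DivU
[12] I3 RO · I4→MulU
[13] I2 EX · I4 RO
[14] I2 WR R6
[15] I5→AddU
[16] I4 EX · I5 RO
[17] I4 WR R1
[18] I5 EX
[19] I3 EX · I5 WR R7
[20] I3 WR R4 · I6→AddU
[21] I6 RO · I7→IntU
[23] I6 EX
[24] I6 WR R3
[25] I7 RO
[26] I7 EX
[27] I7 WR R5

cycle = 20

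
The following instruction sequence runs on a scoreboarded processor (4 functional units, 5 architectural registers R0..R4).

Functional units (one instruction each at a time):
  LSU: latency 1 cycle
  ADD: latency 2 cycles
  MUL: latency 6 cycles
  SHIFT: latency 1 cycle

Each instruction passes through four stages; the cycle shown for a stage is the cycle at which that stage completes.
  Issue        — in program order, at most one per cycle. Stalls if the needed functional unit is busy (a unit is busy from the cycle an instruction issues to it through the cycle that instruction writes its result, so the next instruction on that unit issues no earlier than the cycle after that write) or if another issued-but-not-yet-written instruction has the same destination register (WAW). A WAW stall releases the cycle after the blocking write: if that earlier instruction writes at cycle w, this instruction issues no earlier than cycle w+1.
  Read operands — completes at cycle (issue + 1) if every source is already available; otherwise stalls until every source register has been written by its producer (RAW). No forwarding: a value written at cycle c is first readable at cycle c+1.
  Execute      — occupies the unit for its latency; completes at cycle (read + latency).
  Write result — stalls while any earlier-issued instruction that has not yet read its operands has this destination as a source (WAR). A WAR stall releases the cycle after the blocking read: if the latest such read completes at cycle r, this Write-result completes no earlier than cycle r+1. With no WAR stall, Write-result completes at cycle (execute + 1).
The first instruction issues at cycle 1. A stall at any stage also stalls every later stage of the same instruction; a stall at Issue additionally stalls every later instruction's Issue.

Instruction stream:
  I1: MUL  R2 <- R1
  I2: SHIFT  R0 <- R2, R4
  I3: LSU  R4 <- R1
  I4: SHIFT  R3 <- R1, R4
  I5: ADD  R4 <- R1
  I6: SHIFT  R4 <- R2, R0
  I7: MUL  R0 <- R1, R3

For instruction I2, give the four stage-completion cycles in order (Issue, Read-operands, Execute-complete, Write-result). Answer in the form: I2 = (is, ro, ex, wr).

I1: IS=1 RO=2 EX=8 WR=9
I2: IS=2 RO=10 EX=11 WR=12  [RAW R2: wait I1 write@9]
I3: IS=3 RO=4 EX=5 WR=11  [WAR R4: wait I2 read@10]
I4: IS=13 RO=14 EX=15 WR=16  [struct: SHIFT busy until I2 writes@12]
I5: IS=14 RO=15 EX=17 WR=18
I6: IS=19 RO=20 EX=21 WR=22  [WAW R4: wait I5 write@18]
I7: IS=20 RO=21 EX=27 WR=28

I2 = (2, 10, 11, 12)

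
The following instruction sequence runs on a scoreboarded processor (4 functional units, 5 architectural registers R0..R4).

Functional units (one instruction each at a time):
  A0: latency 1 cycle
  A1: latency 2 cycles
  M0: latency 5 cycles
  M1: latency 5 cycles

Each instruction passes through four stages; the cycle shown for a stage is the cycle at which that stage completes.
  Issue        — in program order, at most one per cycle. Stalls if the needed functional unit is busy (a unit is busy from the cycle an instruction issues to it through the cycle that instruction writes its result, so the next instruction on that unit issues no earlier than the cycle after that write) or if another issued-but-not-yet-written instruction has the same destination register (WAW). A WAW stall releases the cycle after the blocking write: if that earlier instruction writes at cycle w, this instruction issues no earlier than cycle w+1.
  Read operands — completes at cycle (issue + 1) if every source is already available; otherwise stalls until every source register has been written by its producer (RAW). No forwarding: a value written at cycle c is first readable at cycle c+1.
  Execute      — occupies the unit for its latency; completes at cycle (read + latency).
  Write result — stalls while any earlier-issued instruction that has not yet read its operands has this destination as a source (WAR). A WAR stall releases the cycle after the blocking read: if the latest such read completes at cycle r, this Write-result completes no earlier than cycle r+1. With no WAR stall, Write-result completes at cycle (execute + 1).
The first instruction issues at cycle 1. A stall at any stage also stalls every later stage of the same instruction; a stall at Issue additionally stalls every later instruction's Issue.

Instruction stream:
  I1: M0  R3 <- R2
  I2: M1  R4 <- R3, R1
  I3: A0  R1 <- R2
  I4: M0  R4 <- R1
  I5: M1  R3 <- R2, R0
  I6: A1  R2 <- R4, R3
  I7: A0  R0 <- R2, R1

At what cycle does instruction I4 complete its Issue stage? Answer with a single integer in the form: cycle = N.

cycle = 16

cycle 1: issue I1 (M0)
cycle 2: I1 read-ops | issue I2 (M1)
cycle 3: issue I3 (A0)
cycle 4: I3 read-ops
cycle 5: I3 finished on A0
cycle 7: I1 finished on M0
cycle 8: I1→R3
cycle 9: I2 read-ops
cycle 10: I3→R1
cycle 14: I2 finished on M1
cycle 15: I2→R4
cycle 16: issue I4 (M0)
cycle 17: I4 read-ops | issue I5 (M1)
cycle 18: I5 read-ops | issue I6 (A1)
cycle 19: issue I7 (A0)
cycle 22: I4 finished on M0
cycle 23: I4→R4 | I5 finished on M1
cycle 24: I5→R3
cycle 25: I6 read-ops
cycle 27: I6 finished on A1
cycle 28: I6→R2
cycle 29: I7 read-ops
cycle 30: I7 finished on A0
cycle 31: I7→R0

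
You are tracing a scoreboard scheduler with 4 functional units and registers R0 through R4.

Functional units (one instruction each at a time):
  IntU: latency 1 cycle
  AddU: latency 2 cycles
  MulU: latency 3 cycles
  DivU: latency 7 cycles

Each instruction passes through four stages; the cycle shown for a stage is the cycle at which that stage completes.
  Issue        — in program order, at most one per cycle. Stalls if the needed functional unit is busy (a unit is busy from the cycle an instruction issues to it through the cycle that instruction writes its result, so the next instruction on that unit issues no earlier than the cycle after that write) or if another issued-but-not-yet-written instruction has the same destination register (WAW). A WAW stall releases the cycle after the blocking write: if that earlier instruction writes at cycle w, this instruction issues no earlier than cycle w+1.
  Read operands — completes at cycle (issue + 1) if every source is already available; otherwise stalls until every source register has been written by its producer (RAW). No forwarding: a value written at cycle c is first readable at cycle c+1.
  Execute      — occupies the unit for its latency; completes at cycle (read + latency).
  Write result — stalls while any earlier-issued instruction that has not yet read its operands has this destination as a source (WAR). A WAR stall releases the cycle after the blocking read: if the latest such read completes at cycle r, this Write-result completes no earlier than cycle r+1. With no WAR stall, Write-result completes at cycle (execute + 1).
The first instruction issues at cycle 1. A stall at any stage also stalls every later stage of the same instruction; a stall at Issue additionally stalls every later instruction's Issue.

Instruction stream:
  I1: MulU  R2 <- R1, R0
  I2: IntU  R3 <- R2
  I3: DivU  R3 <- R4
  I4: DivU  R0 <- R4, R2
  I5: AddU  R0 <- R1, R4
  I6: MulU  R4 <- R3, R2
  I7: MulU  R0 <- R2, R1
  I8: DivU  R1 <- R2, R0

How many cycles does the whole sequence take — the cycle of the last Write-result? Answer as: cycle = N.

cycle = 51

[1] I1 issues→MulU
[2] I1 reads · I2 issues→IntU
[5] I1 exec-done
[6] I1 writes R2
[7] I2 reads
[8] I2 exec-done
[9] I2 writes R3
[10] I3 issues→DivU
[11] I3 reads
[18] I3 exec-done
[19] I3 writes R3
[20] I4 issues→DivU
[21] I4 reads
[28] I4 exec-done
[29] I4 writes R0
[30] I5 issues→AddU
[31] I5 reads · I6 issues→MulU
[32] I6 reads
[33] I5 exec-done
[34] I5 writes R0
[35] I6 exec-done
[36] I6 writes R4
[37] I7 issues→MulU
[38] I7 reads · I8 issues→DivU
[41] I7 exec-done
[42] I7 writes R0
[43] I8 reads
[50] I8 exec-done
[51] I8 writes R1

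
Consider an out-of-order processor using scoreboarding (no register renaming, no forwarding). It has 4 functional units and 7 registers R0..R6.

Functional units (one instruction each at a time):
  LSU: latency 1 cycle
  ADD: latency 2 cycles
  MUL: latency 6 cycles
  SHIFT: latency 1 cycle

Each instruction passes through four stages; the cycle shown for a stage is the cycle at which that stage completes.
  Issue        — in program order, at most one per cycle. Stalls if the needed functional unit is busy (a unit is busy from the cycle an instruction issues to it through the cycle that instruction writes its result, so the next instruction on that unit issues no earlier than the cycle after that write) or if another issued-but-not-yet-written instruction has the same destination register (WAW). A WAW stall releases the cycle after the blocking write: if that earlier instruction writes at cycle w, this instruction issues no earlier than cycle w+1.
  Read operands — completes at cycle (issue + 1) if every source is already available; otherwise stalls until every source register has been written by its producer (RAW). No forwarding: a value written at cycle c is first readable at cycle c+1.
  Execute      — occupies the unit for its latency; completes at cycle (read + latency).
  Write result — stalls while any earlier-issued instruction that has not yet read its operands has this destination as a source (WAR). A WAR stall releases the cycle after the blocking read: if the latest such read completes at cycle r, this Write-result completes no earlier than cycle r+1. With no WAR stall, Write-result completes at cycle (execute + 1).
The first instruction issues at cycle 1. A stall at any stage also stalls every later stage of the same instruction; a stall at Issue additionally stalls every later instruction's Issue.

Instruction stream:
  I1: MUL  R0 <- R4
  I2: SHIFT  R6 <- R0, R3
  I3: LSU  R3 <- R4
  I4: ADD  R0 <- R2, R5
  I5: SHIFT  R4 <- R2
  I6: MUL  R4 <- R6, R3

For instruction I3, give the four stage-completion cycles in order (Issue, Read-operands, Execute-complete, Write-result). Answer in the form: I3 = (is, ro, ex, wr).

t=1  I1 issues→MUL
t=2  I1 reads · I2 issues→SHIFT
t=3  I3 issues→LSU
t=4  I3 reads
t=5  I3 exec-done
t=8  I1 exec-done
t=9  I1 writes R0
t=10  I2 reads · I4 issues→ADD
t=11  I2 exec-done · I3 writes R3 · I4 reads
t=12  I2 writes R6
t=13  I4 exec-done · I5 issues→SHIFT
t=14  I4 writes R0 · I5 reads
t=15  I5 exec-done
t=16  I5 writes R4
t=17  I6 issues→MUL
t=18  I6 reads
t=24  I6 exec-done
t=25  I6 writes R4

I3 = (3, 4, 5, 11)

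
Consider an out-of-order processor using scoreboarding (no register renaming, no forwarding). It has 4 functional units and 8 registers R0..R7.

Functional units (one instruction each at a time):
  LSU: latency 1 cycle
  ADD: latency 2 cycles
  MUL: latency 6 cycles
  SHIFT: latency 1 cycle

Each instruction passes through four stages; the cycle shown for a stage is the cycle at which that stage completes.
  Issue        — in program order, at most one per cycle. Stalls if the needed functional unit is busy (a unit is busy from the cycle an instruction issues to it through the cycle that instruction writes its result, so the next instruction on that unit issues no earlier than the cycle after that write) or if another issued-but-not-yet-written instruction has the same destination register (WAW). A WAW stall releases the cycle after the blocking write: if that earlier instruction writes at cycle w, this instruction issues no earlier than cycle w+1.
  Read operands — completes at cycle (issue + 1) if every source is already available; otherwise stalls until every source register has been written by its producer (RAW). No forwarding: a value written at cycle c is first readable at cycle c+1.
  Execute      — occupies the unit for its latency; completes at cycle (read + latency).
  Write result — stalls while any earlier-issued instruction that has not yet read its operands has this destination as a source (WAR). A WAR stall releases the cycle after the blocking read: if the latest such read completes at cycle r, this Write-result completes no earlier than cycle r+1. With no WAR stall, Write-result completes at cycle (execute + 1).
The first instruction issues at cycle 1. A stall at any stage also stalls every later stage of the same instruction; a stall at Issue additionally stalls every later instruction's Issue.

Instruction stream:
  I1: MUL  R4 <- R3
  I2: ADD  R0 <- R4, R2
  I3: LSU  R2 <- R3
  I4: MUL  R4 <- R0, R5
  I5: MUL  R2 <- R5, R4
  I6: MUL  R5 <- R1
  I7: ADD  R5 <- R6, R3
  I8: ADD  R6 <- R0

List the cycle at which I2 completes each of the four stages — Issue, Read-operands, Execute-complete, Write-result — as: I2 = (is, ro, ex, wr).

I2 = (2, 10, 12, 13)

t=1  I1 issues→MUL
t=2  I1 reads, I2 issues→ADD
t=3  I3 issues→LSU
t=4  I3 reads
t=5  I3 exec-done
t=8  I1 exec-done
t=9  I1 writes R4
t=10  I2 reads, I4 issues→MUL
t=11  I3 writes R2
t=12  I2 exec-done
t=13  I2 writes R0
t=14  I4 reads
t=20  I4 exec-done
t=21  I4 writes R4
t=22  I5 issues→MUL
t=23  I5 reads
t=29  I5 exec-done
t=30  I5 writes R2
t=31  I6 issues→MUL
t=32  I6 reads
t=38  I6 exec-done
t=39  I6 writes R5
t=40  I7 issues→ADD
t=41  I7 reads
t=43  I7 exec-done
t=44  I7 writes R5
t=45  I8 issues→ADD
t=46  I8 reads
t=48  I8 exec-done
t=49  I8 writes R6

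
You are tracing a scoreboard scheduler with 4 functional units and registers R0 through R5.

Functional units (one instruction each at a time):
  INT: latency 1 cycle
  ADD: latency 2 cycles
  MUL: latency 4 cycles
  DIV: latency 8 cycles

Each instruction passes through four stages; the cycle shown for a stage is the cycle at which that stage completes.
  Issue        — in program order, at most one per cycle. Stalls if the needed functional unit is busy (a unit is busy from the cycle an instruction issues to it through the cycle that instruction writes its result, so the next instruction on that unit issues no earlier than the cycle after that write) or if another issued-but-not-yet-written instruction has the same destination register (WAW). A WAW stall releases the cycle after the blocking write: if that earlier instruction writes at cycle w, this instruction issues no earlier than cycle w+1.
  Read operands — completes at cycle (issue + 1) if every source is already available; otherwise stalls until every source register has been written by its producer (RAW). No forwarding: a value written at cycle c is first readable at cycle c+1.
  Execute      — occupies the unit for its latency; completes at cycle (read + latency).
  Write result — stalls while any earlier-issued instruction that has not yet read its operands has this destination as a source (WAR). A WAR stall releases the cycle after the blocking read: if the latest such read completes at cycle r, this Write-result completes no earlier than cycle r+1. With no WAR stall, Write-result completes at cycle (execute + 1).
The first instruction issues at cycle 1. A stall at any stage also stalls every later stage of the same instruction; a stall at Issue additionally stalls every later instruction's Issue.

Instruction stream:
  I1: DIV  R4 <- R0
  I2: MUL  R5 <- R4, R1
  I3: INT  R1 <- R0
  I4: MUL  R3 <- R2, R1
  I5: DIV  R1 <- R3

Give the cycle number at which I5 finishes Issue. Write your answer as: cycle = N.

cycle 1: I1 issues→DIV
cycle 2: I1 reads, I2 issues→MUL
cycle 3: I3 issues→INT
cycle 4: I3 reads
cycle 5: I3 exec-done
cycle 10: I1 exec-done
cycle 11: I1 writes R4
cycle 12: I2 reads
cycle 13: I3 writes R1
cycle 16: I2 exec-done
cycle 17: I2 writes R5
cycle 18: I4 issues→MUL
cycle 19: I4 reads, I5 issues→DIV
cycle 23: I4 exec-done
cycle 24: I4 writes R3
cycle 25: I5 reads
cycle 33: I5 exec-done
cycle 34: I5 writes R1

cycle = 19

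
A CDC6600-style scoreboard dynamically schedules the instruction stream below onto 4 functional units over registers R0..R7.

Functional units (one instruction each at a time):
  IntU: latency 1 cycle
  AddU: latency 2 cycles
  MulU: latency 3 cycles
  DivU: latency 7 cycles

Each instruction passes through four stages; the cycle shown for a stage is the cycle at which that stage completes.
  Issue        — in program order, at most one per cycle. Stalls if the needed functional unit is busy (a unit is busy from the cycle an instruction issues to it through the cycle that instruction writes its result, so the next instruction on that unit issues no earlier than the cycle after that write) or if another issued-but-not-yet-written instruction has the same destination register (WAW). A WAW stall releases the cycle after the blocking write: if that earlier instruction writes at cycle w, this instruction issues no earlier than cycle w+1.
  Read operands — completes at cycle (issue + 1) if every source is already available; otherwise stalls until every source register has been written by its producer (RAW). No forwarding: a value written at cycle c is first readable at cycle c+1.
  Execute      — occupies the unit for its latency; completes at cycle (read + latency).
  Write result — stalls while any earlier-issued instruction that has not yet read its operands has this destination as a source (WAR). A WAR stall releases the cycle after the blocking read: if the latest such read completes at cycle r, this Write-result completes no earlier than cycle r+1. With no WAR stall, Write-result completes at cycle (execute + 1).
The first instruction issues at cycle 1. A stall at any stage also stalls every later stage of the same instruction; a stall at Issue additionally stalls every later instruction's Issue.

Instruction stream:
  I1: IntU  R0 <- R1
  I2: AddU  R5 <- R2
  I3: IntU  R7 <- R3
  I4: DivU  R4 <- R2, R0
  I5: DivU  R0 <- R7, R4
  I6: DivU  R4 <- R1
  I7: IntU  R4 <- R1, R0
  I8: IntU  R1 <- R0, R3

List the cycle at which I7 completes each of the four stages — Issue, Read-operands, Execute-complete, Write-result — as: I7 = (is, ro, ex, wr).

I7 = (36, 37, 38, 39)

c1: I1 dispatched to IntU
c2: I1 operands ready | I2 dispatched to AddU
c3: I1 complete | I2 operands ready
c4: R0←I1
c5: I2 complete | I3 dispatched to IntU
c6: R5←I2 | I3 operands ready | I4 dispatched to DivU
c7: I3 complete | I4 operands ready
c8: R7←I3
c14: I4 complete
c15: R4←I4
c16: I5 dispatched to DivU
c17: I5 operands ready
c24: I5 complete
c25: R0←I5
c26: I6 dispatched to DivU
c27: I6 operands ready
c34: I6 complete
c35: R4←I6
c36: I7 dispatched to IntU
c37: I7 operands ready
c38: I7 complete
c39: R4←I7
c40: I8 dispatched to IntU
c41: I8 operands ready
c42: I8 complete
c43: R1←I8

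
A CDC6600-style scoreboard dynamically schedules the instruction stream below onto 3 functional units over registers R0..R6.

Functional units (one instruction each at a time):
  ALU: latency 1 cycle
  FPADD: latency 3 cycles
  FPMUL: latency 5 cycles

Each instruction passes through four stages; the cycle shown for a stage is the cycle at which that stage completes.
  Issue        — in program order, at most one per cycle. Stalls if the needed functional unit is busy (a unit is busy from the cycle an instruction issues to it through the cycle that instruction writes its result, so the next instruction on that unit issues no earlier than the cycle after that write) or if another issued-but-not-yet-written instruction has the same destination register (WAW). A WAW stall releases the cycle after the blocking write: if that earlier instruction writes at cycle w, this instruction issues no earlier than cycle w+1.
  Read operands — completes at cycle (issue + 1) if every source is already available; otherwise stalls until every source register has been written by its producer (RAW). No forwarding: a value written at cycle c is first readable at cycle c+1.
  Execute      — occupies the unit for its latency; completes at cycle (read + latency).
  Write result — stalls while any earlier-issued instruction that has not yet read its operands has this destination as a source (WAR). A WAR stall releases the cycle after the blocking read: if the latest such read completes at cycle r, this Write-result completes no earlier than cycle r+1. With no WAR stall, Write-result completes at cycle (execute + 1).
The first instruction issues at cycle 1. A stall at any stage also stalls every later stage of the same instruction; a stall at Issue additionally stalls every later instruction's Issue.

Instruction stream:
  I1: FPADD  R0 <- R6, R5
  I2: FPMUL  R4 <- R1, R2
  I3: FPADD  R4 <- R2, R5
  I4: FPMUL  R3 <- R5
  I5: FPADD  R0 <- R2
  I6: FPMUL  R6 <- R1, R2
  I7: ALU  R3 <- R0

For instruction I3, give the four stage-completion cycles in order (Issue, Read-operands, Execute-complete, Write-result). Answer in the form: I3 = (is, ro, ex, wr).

t=1  I1→FPADD
t=2  I1 RO | I2→FPMUL
t=3  I2 RO
t=5  I1 EX
t=6  I1 WR R0
t=8  I2 EX
t=9  I2 WR R4
t=10  I3→FPADD
t=11  I3 RO | I4→FPMUL
t=12  I4 RO
t=14  I3 EX
t=15  I3 WR R4
t=16  I5→FPADD
t=17  I4 EX | I5 RO
t=18  I4 WR R3
t=19  I6→FPMUL
t=20  I5 EX | I6 RO | I7→ALU
t=21  I5 WR R0
t=22  I7 RO
t=23  I7 EX
t=24  I7 WR R3
t=25  I6 EX
t=26  I6 WR R6

I3 = (10, 11, 14, 15)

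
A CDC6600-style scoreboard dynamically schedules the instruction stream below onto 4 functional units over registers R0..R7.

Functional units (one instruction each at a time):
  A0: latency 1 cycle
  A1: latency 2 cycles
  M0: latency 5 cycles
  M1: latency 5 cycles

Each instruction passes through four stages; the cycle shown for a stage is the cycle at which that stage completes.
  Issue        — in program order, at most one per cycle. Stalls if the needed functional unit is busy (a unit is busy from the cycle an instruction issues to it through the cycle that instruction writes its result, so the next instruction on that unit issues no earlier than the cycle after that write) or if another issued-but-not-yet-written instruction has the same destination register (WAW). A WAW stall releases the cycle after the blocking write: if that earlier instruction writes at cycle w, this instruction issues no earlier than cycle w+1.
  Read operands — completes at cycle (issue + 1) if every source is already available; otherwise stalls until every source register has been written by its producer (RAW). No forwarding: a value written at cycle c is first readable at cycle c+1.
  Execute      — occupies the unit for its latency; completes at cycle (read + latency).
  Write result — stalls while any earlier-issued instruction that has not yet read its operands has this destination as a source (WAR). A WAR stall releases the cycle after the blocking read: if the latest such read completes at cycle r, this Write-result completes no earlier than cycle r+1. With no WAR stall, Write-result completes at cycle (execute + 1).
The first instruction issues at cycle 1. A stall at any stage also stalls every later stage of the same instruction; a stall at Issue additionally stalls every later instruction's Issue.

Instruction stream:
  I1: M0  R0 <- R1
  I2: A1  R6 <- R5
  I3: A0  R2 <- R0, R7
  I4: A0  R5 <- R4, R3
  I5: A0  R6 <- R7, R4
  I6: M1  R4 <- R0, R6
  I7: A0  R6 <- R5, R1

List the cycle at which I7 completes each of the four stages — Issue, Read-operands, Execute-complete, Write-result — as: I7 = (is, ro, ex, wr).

I7 = (20, 21, 22, 23)

  I1 | 1 | 2 | 7 | 8
  I2 | 2 | 3 | 5 | 6
  I3 | 3 | 9 | 10 | 11   RAW R0: wait I1 write@8
  I4 | 12 | 13 | 14 | 15   struct: A0 busy until I3 writes@11
  I5 | 16 | 17 | 18 | 19   struct: A0 busy until I4 writes@15
  I6 | 17 | 20 | 25 | 26   RAW R6: wait I5 write@19
  I7 | 20 | 21 | 22 | 23   struct: A0 busy until I5 writes@19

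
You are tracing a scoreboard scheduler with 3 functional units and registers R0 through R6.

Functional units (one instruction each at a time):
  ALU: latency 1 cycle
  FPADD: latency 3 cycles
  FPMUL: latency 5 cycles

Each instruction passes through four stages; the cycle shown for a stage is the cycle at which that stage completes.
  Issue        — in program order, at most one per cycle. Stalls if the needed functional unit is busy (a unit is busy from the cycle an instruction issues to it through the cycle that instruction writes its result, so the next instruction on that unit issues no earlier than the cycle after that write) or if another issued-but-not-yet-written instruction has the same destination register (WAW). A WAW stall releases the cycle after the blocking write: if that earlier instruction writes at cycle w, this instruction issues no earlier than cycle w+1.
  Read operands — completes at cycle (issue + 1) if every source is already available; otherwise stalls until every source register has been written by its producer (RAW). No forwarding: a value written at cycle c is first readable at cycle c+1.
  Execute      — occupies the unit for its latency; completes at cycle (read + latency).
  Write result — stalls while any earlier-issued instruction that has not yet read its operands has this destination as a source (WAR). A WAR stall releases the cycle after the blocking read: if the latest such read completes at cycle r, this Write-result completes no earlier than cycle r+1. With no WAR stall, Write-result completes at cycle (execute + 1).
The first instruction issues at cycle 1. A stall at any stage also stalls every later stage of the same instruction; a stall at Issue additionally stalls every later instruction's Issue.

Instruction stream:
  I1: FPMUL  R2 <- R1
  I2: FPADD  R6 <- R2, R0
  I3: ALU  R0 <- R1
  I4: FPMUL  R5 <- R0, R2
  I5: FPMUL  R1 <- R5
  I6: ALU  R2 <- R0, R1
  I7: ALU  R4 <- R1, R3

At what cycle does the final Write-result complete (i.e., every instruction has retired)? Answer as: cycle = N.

[I1] 1/2/7/8
[I2] 2/9/12/13  (RAW R2: wait I1 write@8)
[I3] 3/4/5/10  (WAR R0: wait I2 read@9)
[I4] 9/11/16/17  (struct: FPMUL busy until I1 writes@8; RAW R0: wait I3 write@10)
[I5] 18/19/24/25  (struct: FPMUL busy until I4 writes@17)
[I6] 19/26/27/28  (RAW R1: wait I5 write@25)
[I7] 29/30/31/32  (struct: ALU busy until I6 writes@28)

cycle = 32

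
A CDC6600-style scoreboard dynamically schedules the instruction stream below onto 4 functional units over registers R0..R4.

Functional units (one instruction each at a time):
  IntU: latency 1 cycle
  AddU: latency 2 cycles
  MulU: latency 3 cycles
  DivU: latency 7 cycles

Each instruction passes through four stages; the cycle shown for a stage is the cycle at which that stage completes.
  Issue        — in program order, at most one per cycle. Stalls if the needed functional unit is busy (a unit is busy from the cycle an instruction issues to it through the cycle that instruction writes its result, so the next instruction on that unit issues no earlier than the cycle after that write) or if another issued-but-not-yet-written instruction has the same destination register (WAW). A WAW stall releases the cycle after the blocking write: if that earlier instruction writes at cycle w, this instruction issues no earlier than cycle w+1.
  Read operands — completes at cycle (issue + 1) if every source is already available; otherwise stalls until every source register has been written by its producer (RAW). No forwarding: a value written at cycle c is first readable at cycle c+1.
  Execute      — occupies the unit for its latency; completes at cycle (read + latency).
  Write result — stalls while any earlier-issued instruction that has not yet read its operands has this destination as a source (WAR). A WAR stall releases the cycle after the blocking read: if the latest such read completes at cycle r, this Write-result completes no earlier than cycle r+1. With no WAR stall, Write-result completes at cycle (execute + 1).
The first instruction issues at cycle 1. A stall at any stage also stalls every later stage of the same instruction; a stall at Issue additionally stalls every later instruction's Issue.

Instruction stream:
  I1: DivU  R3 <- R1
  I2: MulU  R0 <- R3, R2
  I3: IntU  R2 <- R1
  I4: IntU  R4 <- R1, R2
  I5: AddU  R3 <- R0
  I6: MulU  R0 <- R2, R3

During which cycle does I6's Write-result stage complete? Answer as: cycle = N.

cycle = 24

cycle 1: I1→DivU
cycle 2: I1 RO, I2→MulU
cycle 3: I3→IntU
cycle 4: I3 RO
cycle 5: I3 EX
cycle 9: I1 EX
cycle 10: I1 WR R3
cycle 11: I2 RO
cycle 12: I3 WR R2
cycle 13: I4→IntU
cycle 14: I2 EX, I4 RO, I5→AddU
cycle 15: I2 WR R0, I4 EX
cycle 16: I4 WR R4, I5 RO, I6→MulU
cycle 18: I5 EX
cycle 19: I5 WR R3
cycle 20: I6 RO
cycle 23: I6 EX
cycle 24: I6 WR R0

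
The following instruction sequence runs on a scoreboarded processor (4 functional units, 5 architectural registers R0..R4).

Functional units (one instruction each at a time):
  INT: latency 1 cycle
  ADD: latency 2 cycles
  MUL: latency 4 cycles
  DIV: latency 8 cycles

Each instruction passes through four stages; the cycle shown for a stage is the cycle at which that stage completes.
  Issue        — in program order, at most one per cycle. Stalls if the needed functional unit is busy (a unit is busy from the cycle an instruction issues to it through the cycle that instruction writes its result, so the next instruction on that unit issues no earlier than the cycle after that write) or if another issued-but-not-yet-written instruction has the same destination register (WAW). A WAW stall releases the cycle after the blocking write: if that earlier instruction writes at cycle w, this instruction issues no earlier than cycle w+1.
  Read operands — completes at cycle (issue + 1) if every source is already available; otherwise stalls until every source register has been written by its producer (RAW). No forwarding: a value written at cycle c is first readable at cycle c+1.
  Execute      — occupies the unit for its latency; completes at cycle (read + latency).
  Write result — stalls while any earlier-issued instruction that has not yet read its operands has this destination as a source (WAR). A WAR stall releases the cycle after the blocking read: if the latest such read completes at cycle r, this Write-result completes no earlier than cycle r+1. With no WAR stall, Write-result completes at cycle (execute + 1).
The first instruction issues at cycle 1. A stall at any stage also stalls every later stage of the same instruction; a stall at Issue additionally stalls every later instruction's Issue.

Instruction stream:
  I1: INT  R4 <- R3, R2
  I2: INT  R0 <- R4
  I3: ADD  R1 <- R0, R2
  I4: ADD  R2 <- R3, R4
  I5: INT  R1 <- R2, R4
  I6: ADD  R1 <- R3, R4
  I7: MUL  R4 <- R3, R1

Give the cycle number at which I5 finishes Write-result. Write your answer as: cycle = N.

cycle = 20

I1: IS=1 RO=2 EX=3 WR=4
I2: IS=5 RO=6 EX=7 WR=8  [struct: INT busy until I1 writes@4]
I3: IS=6 RO=9 EX=11 WR=12  [RAW R0: wait I2 write@8]
I4: IS=13 RO=14 EX=16 WR=17  [struct: ADD busy until I3 writes@12]
I5: IS=14 RO=18 EX=19 WR=20  [RAW R2: wait I4 write@17]
I6: IS=21 RO=22 EX=24 WR=25  [WAW R1: wait I5 write@20]
I7: IS=22 RO=26 EX=30 WR=31  [RAW R1: wait I6 write@25]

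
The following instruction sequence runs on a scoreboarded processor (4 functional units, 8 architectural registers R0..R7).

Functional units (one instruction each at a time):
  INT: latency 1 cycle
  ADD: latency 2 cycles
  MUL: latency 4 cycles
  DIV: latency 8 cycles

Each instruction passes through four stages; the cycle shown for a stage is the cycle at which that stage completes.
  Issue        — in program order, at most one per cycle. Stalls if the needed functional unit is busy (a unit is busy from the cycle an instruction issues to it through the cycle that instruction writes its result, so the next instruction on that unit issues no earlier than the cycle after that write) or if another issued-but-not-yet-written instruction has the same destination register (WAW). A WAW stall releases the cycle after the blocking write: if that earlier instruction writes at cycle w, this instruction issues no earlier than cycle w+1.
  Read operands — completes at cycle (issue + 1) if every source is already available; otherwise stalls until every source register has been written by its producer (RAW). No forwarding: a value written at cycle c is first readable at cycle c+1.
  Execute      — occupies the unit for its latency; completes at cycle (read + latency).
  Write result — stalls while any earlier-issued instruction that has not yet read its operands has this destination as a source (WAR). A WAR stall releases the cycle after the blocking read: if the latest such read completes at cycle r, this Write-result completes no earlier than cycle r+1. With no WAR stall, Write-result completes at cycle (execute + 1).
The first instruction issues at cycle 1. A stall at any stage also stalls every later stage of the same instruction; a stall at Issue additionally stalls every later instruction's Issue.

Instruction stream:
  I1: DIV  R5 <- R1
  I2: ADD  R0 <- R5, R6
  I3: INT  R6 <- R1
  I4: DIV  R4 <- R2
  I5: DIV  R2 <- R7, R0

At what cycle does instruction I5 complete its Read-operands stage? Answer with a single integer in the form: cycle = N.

cycle = 24

c1: I1 dispatched to DIV
c2: I1 operands ready, I2 dispatched to ADD
c3: I3 dispatched to INT
c4: I3 operands ready
c5: I3 complete
c10: I1 complete
c11: R5←I1
c12: I2 operands ready, I4 dispatched to DIV
c13: R6←I3, I4 operands ready
c14: I2 complete
c15: R0←I2
c21: I4 complete
c22: R4←I4
c23: I5 dispatched to DIV
c24: I5 operands ready
c32: I5 complete
c33: R2←I5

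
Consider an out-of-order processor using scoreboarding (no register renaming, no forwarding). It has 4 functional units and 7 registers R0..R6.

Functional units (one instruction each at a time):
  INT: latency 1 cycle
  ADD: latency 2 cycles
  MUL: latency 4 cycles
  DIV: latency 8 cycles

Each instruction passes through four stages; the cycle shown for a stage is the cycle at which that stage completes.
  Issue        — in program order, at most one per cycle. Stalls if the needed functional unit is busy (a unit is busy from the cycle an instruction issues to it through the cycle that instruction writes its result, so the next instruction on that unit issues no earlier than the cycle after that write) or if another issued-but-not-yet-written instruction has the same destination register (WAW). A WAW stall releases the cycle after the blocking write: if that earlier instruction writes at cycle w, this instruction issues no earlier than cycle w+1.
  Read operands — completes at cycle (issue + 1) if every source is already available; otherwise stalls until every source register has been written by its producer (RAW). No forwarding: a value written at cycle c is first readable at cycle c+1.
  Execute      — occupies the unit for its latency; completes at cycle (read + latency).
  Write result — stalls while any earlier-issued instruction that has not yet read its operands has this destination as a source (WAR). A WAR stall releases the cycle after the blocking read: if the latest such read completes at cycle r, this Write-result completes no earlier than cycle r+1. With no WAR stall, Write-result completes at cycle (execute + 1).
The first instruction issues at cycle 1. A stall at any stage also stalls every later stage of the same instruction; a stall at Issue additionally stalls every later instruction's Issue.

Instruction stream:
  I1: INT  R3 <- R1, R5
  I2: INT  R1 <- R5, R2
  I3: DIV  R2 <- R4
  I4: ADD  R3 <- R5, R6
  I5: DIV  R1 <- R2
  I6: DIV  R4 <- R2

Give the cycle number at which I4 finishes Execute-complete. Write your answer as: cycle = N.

cycle 1: I1 issues→INT
cycle 2: I1 reads
cycle 3: I1 exec-done
cycle 4: I1 writes R3
cycle 5: I2 issues→INT
cycle 6: I2 reads · I3 issues→DIV
cycle 7: I2 exec-done · I3 reads · I4 issues→ADD
cycle 8: I2 writes R1 · I4 reads
cycle 10: I4 exec-done
cycle 11: I4 writes R3
cycle 15: I3 exec-done
cycle 16: I3 writes R2
cycle 17: I5 issues→DIV
cycle 18: I5 reads
cycle 26: I5 exec-done
cycle 27: I5 writes R1
cycle 28: I6 issues→DIV
cycle 29: I6 reads
cycle 37: I6 exec-done
cycle 38: I6 writes R4

cycle = 10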